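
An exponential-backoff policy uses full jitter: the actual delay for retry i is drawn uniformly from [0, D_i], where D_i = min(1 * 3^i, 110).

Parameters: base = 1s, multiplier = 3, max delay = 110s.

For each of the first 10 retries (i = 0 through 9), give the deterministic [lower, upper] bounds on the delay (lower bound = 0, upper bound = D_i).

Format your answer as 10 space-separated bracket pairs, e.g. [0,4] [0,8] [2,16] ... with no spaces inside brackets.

Answer: [0,1] [0,3] [0,9] [0,27] [0,81] [0,110] [0,110] [0,110] [0,110] [0,110]

Derivation:
Computing bounds per retry:
  i=0: D_i=min(1*3^0,110)=1, bounds=[0,1]
  i=1: D_i=min(1*3^1,110)=3, bounds=[0,3]
  i=2: D_i=min(1*3^2,110)=9, bounds=[0,9]
  i=3: D_i=min(1*3^3,110)=27, bounds=[0,27]
  i=4: D_i=min(1*3^4,110)=81, bounds=[0,81]
  i=5: D_i=min(1*3^5,110)=110, bounds=[0,110]
  i=6: D_i=min(1*3^6,110)=110, bounds=[0,110]
  i=7: D_i=min(1*3^7,110)=110, bounds=[0,110]
  i=8: D_i=min(1*3^8,110)=110, bounds=[0,110]
  i=9: D_i=min(1*3^9,110)=110, bounds=[0,110]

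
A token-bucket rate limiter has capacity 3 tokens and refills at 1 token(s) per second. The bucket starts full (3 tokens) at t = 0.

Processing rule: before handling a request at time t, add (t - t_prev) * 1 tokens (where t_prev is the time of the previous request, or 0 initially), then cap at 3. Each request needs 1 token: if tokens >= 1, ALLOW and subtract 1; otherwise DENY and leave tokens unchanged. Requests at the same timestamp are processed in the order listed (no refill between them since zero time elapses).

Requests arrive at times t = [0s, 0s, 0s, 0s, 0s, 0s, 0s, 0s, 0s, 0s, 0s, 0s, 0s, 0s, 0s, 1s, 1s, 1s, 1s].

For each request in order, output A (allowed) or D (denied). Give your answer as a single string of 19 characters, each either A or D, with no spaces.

Answer: AAADDDDDDDDDDDDADDD

Derivation:
Simulating step by step:
  req#1 t=0s: ALLOW
  req#2 t=0s: ALLOW
  req#3 t=0s: ALLOW
  req#4 t=0s: DENY
  req#5 t=0s: DENY
  req#6 t=0s: DENY
  req#7 t=0s: DENY
  req#8 t=0s: DENY
  req#9 t=0s: DENY
  req#10 t=0s: DENY
  req#11 t=0s: DENY
  req#12 t=0s: DENY
  req#13 t=0s: DENY
  req#14 t=0s: DENY
  req#15 t=0s: DENY
  req#16 t=1s: ALLOW
  req#17 t=1s: DENY
  req#18 t=1s: DENY
  req#19 t=1s: DENY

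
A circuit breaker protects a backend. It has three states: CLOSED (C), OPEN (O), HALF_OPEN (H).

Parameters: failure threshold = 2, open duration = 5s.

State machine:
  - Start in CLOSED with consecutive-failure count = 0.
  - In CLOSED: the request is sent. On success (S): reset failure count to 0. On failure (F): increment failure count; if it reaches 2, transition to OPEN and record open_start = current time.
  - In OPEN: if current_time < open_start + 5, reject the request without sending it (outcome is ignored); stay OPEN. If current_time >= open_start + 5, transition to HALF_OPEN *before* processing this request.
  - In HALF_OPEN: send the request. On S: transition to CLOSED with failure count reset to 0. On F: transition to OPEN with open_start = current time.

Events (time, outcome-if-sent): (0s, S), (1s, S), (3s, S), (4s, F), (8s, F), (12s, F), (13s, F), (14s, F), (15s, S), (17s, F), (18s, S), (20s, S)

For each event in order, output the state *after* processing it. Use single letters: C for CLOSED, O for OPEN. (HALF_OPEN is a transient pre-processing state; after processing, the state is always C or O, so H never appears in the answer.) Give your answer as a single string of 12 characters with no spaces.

State after each event:
  event#1 t=0s outcome=S: state=CLOSED
  event#2 t=1s outcome=S: state=CLOSED
  event#3 t=3s outcome=S: state=CLOSED
  event#4 t=4s outcome=F: state=CLOSED
  event#5 t=8s outcome=F: state=OPEN
  event#6 t=12s outcome=F: state=OPEN
  event#7 t=13s outcome=F: state=OPEN
  event#8 t=14s outcome=F: state=OPEN
  event#9 t=15s outcome=S: state=OPEN
  event#10 t=17s outcome=F: state=OPEN
  event#11 t=18s outcome=S: state=CLOSED
  event#12 t=20s outcome=S: state=CLOSED

Answer: CCCCOOOOOOCC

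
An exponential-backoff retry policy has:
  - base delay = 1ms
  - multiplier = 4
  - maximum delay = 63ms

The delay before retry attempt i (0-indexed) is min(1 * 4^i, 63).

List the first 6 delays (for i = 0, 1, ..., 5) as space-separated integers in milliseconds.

Computing each delay:
  i=0: min(1*4^0, 63) = 1
  i=1: min(1*4^1, 63) = 4
  i=2: min(1*4^2, 63) = 16
  i=3: min(1*4^3, 63) = 63
  i=4: min(1*4^4, 63) = 63
  i=5: min(1*4^5, 63) = 63

Answer: 1 4 16 63 63 63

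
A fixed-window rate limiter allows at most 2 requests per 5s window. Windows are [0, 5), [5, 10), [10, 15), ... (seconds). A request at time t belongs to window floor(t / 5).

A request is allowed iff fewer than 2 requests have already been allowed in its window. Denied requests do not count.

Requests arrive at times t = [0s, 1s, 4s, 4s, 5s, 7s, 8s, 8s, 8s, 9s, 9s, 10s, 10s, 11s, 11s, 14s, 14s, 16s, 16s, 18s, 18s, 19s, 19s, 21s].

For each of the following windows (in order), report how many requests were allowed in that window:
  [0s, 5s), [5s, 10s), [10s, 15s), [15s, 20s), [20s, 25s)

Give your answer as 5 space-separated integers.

Processing requests:
  req#1 t=0s (window 0): ALLOW
  req#2 t=1s (window 0): ALLOW
  req#3 t=4s (window 0): DENY
  req#4 t=4s (window 0): DENY
  req#5 t=5s (window 1): ALLOW
  req#6 t=7s (window 1): ALLOW
  req#7 t=8s (window 1): DENY
  req#8 t=8s (window 1): DENY
  req#9 t=8s (window 1): DENY
  req#10 t=9s (window 1): DENY
  req#11 t=9s (window 1): DENY
  req#12 t=10s (window 2): ALLOW
  req#13 t=10s (window 2): ALLOW
  req#14 t=11s (window 2): DENY
  req#15 t=11s (window 2): DENY
  req#16 t=14s (window 2): DENY
  req#17 t=14s (window 2): DENY
  req#18 t=16s (window 3): ALLOW
  req#19 t=16s (window 3): ALLOW
  req#20 t=18s (window 3): DENY
  req#21 t=18s (window 3): DENY
  req#22 t=19s (window 3): DENY
  req#23 t=19s (window 3): DENY
  req#24 t=21s (window 4): ALLOW

Allowed counts by window: 2 2 2 2 1

Answer: 2 2 2 2 1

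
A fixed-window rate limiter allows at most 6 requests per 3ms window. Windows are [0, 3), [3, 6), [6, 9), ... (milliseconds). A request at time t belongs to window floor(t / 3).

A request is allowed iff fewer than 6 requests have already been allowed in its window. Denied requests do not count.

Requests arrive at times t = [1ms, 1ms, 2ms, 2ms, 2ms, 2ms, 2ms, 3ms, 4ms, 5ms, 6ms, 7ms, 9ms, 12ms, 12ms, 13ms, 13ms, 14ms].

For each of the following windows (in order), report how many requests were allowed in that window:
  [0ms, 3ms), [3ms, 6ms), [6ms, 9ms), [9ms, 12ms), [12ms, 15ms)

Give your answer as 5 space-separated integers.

Processing requests:
  req#1 t=1ms (window 0): ALLOW
  req#2 t=1ms (window 0): ALLOW
  req#3 t=2ms (window 0): ALLOW
  req#4 t=2ms (window 0): ALLOW
  req#5 t=2ms (window 0): ALLOW
  req#6 t=2ms (window 0): ALLOW
  req#7 t=2ms (window 0): DENY
  req#8 t=3ms (window 1): ALLOW
  req#9 t=4ms (window 1): ALLOW
  req#10 t=5ms (window 1): ALLOW
  req#11 t=6ms (window 2): ALLOW
  req#12 t=7ms (window 2): ALLOW
  req#13 t=9ms (window 3): ALLOW
  req#14 t=12ms (window 4): ALLOW
  req#15 t=12ms (window 4): ALLOW
  req#16 t=13ms (window 4): ALLOW
  req#17 t=13ms (window 4): ALLOW
  req#18 t=14ms (window 4): ALLOW

Allowed counts by window: 6 3 2 1 5

Answer: 6 3 2 1 5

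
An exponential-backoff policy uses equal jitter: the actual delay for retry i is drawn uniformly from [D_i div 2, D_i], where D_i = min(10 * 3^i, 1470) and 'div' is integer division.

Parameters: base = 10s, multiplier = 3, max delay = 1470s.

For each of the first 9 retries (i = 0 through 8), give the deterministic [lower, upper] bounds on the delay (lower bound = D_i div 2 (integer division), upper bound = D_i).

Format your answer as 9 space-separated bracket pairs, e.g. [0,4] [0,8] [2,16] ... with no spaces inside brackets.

Computing bounds per retry:
  i=0: D_i=min(10*3^0,1470)=10, bounds=[5,10]
  i=1: D_i=min(10*3^1,1470)=30, bounds=[15,30]
  i=2: D_i=min(10*3^2,1470)=90, bounds=[45,90]
  i=3: D_i=min(10*3^3,1470)=270, bounds=[135,270]
  i=4: D_i=min(10*3^4,1470)=810, bounds=[405,810]
  i=5: D_i=min(10*3^5,1470)=1470, bounds=[735,1470]
  i=6: D_i=min(10*3^6,1470)=1470, bounds=[735,1470]
  i=7: D_i=min(10*3^7,1470)=1470, bounds=[735,1470]
  i=8: D_i=min(10*3^8,1470)=1470, bounds=[735,1470]

Answer: [5,10] [15,30] [45,90] [135,270] [405,810] [735,1470] [735,1470] [735,1470] [735,1470]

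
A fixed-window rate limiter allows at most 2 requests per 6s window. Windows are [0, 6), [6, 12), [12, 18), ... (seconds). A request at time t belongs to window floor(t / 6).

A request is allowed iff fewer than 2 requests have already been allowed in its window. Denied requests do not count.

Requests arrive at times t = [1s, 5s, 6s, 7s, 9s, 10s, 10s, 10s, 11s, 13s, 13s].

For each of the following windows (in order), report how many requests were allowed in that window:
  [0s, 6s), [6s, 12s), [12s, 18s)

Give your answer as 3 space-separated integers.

Answer: 2 2 2

Derivation:
Processing requests:
  req#1 t=1s (window 0): ALLOW
  req#2 t=5s (window 0): ALLOW
  req#3 t=6s (window 1): ALLOW
  req#4 t=7s (window 1): ALLOW
  req#5 t=9s (window 1): DENY
  req#6 t=10s (window 1): DENY
  req#7 t=10s (window 1): DENY
  req#8 t=10s (window 1): DENY
  req#9 t=11s (window 1): DENY
  req#10 t=13s (window 2): ALLOW
  req#11 t=13s (window 2): ALLOW

Allowed counts by window: 2 2 2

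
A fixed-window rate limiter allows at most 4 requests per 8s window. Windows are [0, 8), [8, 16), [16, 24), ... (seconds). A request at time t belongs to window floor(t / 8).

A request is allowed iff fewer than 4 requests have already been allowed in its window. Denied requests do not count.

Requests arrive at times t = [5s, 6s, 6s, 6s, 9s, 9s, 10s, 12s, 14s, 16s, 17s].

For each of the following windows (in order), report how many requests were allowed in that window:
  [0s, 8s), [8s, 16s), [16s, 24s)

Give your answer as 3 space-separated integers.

Answer: 4 4 2

Derivation:
Processing requests:
  req#1 t=5s (window 0): ALLOW
  req#2 t=6s (window 0): ALLOW
  req#3 t=6s (window 0): ALLOW
  req#4 t=6s (window 0): ALLOW
  req#5 t=9s (window 1): ALLOW
  req#6 t=9s (window 1): ALLOW
  req#7 t=10s (window 1): ALLOW
  req#8 t=12s (window 1): ALLOW
  req#9 t=14s (window 1): DENY
  req#10 t=16s (window 2): ALLOW
  req#11 t=17s (window 2): ALLOW

Allowed counts by window: 4 4 2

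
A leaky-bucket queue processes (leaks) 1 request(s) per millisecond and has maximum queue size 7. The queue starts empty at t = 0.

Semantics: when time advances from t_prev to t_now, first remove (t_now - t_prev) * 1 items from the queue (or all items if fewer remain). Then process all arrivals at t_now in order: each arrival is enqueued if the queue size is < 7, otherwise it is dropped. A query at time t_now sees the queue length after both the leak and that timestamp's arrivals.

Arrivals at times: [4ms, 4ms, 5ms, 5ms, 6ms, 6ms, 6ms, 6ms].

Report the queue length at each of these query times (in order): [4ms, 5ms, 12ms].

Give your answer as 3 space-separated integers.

Queue lengths at query times:
  query t=4ms: backlog = 2
  query t=5ms: backlog = 3
  query t=12ms: backlog = 0

Answer: 2 3 0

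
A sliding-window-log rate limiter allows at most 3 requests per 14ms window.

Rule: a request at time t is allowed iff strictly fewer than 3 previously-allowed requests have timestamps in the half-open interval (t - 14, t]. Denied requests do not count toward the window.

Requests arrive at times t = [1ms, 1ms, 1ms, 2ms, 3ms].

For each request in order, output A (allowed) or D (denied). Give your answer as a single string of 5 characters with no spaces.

Tracking allowed requests in the window:
  req#1 t=1ms: ALLOW
  req#2 t=1ms: ALLOW
  req#3 t=1ms: ALLOW
  req#4 t=2ms: DENY
  req#5 t=3ms: DENY

Answer: AAADD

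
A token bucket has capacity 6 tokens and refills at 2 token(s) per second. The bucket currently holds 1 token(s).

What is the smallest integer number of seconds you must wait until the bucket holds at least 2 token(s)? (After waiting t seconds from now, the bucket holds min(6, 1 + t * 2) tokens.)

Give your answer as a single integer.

Need 1 + t * 2 >= 2, so t >= 1/2.
Smallest integer t = ceil(1/2) = 1.

Answer: 1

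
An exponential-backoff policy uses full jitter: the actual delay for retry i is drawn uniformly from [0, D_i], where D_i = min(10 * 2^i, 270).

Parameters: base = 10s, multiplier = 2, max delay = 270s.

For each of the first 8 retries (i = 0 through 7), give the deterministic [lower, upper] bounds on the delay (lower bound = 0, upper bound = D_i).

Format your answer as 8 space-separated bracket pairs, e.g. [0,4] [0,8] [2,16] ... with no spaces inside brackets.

Computing bounds per retry:
  i=0: D_i=min(10*2^0,270)=10, bounds=[0,10]
  i=1: D_i=min(10*2^1,270)=20, bounds=[0,20]
  i=2: D_i=min(10*2^2,270)=40, bounds=[0,40]
  i=3: D_i=min(10*2^3,270)=80, bounds=[0,80]
  i=4: D_i=min(10*2^4,270)=160, bounds=[0,160]
  i=5: D_i=min(10*2^5,270)=270, bounds=[0,270]
  i=6: D_i=min(10*2^6,270)=270, bounds=[0,270]
  i=7: D_i=min(10*2^7,270)=270, bounds=[0,270]

Answer: [0,10] [0,20] [0,40] [0,80] [0,160] [0,270] [0,270] [0,270]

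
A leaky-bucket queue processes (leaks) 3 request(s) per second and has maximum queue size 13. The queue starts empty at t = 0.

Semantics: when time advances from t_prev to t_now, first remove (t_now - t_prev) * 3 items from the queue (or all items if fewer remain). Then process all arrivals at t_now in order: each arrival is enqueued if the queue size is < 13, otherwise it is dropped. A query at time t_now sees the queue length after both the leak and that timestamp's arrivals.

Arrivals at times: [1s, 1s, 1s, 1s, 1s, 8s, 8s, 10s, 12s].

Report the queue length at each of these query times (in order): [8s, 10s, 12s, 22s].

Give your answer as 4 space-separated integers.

Queue lengths at query times:
  query t=8s: backlog = 2
  query t=10s: backlog = 1
  query t=12s: backlog = 1
  query t=22s: backlog = 0

Answer: 2 1 1 0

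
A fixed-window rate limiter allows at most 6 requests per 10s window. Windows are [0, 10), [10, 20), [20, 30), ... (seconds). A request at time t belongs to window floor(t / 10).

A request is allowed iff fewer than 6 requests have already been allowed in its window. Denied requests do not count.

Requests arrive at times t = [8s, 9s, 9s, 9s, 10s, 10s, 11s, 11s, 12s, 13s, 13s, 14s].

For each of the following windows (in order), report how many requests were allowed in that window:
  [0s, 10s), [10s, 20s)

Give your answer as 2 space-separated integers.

Processing requests:
  req#1 t=8s (window 0): ALLOW
  req#2 t=9s (window 0): ALLOW
  req#3 t=9s (window 0): ALLOW
  req#4 t=9s (window 0): ALLOW
  req#5 t=10s (window 1): ALLOW
  req#6 t=10s (window 1): ALLOW
  req#7 t=11s (window 1): ALLOW
  req#8 t=11s (window 1): ALLOW
  req#9 t=12s (window 1): ALLOW
  req#10 t=13s (window 1): ALLOW
  req#11 t=13s (window 1): DENY
  req#12 t=14s (window 1): DENY

Allowed counts by window: 4 6

Answer: 4 6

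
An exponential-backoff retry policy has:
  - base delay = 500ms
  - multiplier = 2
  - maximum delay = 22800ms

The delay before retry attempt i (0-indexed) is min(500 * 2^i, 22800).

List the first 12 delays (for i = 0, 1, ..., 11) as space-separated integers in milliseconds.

Answer: 500 1000 2000 4000 8000 16000 22800 22800 22800 22800 22800 22800

Derivation:
Computing each delay:
  i=0: min(500*2^0, 22800) = 500
  i=1: min(500*2^1, 22800) = 1000
  i=2: min(500*2^2, 22800) = 2000
  i=3: min(500*2^3, 22800) = 4000
  i=4: min(500*2^4, 22800) = 8000
  i=5: min(500*2^5, 22800) = 16000
  i=6: min(500*2^6, 22800) = 22800
  i=7: min(500*2^7, 22800) = 22800
  i=8: min(500*2^8, 22800) = 22800
  i=9: min(500*2^9, 22800) = 22800
  i=10: min(500*2^10, 22800) = 22800
  i=11: min(500*2^11, 22800) = 22800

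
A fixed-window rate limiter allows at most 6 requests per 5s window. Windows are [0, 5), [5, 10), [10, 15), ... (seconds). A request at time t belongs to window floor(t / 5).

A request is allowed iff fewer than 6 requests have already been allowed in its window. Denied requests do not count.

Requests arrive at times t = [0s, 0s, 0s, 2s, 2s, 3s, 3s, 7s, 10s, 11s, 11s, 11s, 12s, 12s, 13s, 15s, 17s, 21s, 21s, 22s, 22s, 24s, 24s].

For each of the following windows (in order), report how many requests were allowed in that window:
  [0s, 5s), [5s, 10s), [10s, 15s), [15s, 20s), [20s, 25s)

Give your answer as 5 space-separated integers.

Answer: 6 1 6 2 6

Derivation:
Processing requests:
  req#1 t=0s (window 0): ALLOW
  req#2 t=0s (window 0): ALLOW
  req#3 t=0s (window 0): ALLOW
  req#4 t=2s (window 0): ALLOW
  req#5 t=2s (window 0): ALLOW
  req#6 t=3s (window 0): ALLOW
  req#7 t=3s (window 0): DENY
  req#8 t=7s (window 1): ALLOW
  req#9 t=10s (window 2): ALLOW
  req#10 t=11s (window 2): ALLOW
  req#11 t=11s (window 2): ALLOW
  req#12 t=11s (window 2): ALLOW
  req#13 t=12s (window 2): ALLOW
  req#14 t=12s (window 2): ALLOW
  req#15 t=13s (window 2): DENY
  req#16 t=15s (window 3): ALLOW
  req#17 t=17s (window 3): ALLOW
  req#18 t=21s (window 4): ALLOW
  req#19 t=21s (window 4): ALLOW
  req#20 t=22s (window 4): ALLOW
  req#21 t=22s (window 4): ALLOW
  req#22 t=24s (window 4): ALLOW
  req#23 t=24s (window 4): ALLOW

Allowed counts by window: 6 1 6 2 6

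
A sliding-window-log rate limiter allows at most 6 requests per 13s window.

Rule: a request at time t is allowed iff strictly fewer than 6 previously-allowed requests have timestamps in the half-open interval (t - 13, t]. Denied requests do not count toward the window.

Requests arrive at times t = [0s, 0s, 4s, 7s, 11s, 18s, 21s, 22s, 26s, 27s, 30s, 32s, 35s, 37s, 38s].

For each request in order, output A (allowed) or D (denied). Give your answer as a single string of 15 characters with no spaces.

Tracking allowed requests in the window:
  req#1 t=0s: ALLOW
  req#2 t=0s: ALLOW
  req#3 t=4s: ALLOW
  req#4 t=7s: ALLOW
  req#5 t=11s: ALLOW
  req#6 t=18s: ALLOW
  req#7 t=21s: ALLOW
  req#8 t=22s: ALLOW
  req#9 t=26s: ALLOW
  req#10 t=27s: ALLOW
  req#11 t=30s: ALLOW
  req#12 t=32s: ALLOW
  req#13 t=35s: ALLOW
  req#14 t=37s: ALLOW
  req#15 t=38s: DENY

Answer: AAAAAAAAAAAAAAD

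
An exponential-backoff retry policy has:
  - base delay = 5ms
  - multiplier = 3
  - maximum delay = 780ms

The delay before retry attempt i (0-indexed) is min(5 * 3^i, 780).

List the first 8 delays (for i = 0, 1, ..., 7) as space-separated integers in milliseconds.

Computing each delay:
  i=0: min(5*3^0, 780) = 5
  i=1: min(5*3^1, 780) = 15
  i=2: min(5*3^2, 780) = 45
  i=3: min(5*3^3, 780) = 135
  i=4: min(5*3^4, 780) = 405
  i=5: min(5*3^5, 780) = 780
  i=6: min(5*3^6, 780) = 780
  i=7: min(5*3^7, 780) = 780

Answer: 5 15 45 135 405 780 780 780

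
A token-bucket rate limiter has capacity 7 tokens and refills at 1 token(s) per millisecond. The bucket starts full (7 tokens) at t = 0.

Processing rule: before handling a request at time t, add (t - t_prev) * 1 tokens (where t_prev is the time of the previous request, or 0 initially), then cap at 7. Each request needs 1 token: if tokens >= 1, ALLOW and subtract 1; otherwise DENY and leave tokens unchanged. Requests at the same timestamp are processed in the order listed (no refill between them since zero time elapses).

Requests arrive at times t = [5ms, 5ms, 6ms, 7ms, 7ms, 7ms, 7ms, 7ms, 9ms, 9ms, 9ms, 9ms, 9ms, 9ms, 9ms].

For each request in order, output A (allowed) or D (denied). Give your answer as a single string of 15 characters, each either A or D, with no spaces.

Simulating step by step:
  req#1 t=5ms: ALLOW
  req#2 t=5ms: ALLOW
  req#3 t=6ms: ALLOW
  req#4 t=7ms: ALLOW
  req#5 t=7ms: ALLOW
  req#6 t=7ms: ALLOW
  req#7 t=7ms: ALLOW
  req#8 t=7ms: ALLOW
  req#9 t=9ms: ALLOW
  req#10 t=9ms: ALLOW
  req#11 t=9ms: ALLOW
  req#12 t=9ms: DENY
  req#13 t=9ms: DENY
  req#14 t=9ms: DENY
  req#15 t=9ms: DENY

Answer: AAAAAAAAAAADDDD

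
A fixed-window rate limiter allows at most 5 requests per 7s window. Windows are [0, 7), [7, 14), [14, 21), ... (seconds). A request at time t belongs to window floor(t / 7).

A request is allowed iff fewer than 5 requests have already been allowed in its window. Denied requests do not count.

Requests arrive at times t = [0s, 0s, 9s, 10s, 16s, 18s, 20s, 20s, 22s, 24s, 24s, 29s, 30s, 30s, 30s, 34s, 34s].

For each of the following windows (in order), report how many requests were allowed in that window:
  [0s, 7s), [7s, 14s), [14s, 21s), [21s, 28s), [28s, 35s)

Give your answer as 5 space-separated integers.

Answer: 2 2 4 3 5

Derivation:
Processing requests:
  req#1 t=0s (window 0): ALLOW
  req#2 t=0s (window 0): ALLOW
  req#3 t=9s (window 1): ALLOW
  req#4 t=10s (window 1): ALLOW
  req#5 t=16s (window 2): ALLOW
  req#6 t=18s (window 2): ALLOW
  req#7 t=20s (window 2): ALLOW
  req#8 t=20s (window 2): ALLOW
  req#9 t=22s (window 3): ALLOW
  req#10 t=24s (window 3): ALLOW
  req#11 t=24s (window 3): ALLOW
  req#12 t=29s (window 4): ALLOW
  req#13 t=30s (window 4): ALLOW
  req#14 t=30s (window 4): ALLOW
  req#15 t=30s (window 4): ALLOW
  req#16 t=34s (window 4): ALLOW
  req#17 t=34s (window 4): DENY

Allowed counts by window: 2 2 4 3 5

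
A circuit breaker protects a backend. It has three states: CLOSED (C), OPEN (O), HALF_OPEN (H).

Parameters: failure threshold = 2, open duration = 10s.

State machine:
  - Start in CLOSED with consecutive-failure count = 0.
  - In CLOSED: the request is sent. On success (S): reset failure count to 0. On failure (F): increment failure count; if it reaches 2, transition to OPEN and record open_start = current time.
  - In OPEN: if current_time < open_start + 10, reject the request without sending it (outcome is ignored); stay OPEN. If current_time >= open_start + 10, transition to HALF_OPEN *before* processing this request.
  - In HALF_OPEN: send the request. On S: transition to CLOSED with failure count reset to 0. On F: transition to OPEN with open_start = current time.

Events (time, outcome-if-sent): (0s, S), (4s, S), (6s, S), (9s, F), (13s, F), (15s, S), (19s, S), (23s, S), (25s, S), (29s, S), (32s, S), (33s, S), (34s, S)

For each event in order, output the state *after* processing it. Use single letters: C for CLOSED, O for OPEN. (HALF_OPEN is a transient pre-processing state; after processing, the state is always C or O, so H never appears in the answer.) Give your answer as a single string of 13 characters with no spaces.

State after each event:
  event#1 t=0s outcome=S: state=CLOSED
  event#2 t=4s outcome=S: state=CLOSED
  event#3 t=6s outcome=S: state=CLOSED
  event#4 t=9s outcome=F: state=CLOSED
  event#5 t=13s outcome=F: state=OPEN
  event#6 t=15s outcome=S: state=OPEN
  event#7 t=19s outcome=S: state=OPEN
  event#8 t=23s outcome=S: state=CLOSED
  event#9 t=25s outcome=S: state=CLOSED
  event#10 t=29s outcome=S: state=CLOSED
  event#11 t=32s outcome=S: state=CLOSED
  event#12 t=33s outcome=S: state=CLOSED
  event#13 t=34s outcome=S: state=CLOSED

Answer: CCCCOOOCCCCCC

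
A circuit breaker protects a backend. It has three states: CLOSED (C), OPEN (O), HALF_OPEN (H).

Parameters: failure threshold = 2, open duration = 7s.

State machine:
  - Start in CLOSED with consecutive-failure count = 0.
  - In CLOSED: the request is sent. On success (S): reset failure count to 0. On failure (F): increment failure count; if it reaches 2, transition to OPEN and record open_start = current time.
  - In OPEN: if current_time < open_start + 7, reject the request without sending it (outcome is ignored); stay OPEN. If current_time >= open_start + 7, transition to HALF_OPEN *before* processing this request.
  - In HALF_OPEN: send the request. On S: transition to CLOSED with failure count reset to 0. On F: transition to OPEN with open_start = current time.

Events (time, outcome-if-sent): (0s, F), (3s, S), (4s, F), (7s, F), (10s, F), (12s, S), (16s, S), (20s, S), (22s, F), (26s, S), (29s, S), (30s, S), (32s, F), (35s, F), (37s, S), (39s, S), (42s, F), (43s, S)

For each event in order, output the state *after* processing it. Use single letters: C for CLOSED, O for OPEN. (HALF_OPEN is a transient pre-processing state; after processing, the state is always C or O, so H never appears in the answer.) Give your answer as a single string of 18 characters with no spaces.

Answer: CCCOOOCCCCCCCOOOOO

Derivation:
State after each event:
  event#1 t=0s outcome=F: state=CLOSED
  event#2 t=3s outcome=S: state=CLOSED
  event#3 t=4s outcome=F: state=CLOSED
  event#4 t=7s outcome=F: state=OPEN
  event#5 t=10s outcome=F: state=OPEN
  event#6 t=12s outcome=S: state=OPEN
  event#7 t=16s outcome=S: state=CLOSED
  event#8 t=20s outcome=S: state=CLOSED
  event#9 t=22s outcome=F: state=CLOSED
  event#10 t=26s outcome=S: state=CLOSED
  event#11 t=29s outcome=S: state=CLOSED
  event#12 t=30s outcome=S: state=CLOSED
  event#13 t=32s outcome=F: state=CLOSED
  event#14 t=35s outcome=F: state=OPEN
  event#15 t=37s outcome=S: state=OPEN
  event#16 t=39s outcome=S: state=OPEN
  event#17 t=42s outcome=F: state=OPEN
  event#18 t=43s outcome=S: state=OPEN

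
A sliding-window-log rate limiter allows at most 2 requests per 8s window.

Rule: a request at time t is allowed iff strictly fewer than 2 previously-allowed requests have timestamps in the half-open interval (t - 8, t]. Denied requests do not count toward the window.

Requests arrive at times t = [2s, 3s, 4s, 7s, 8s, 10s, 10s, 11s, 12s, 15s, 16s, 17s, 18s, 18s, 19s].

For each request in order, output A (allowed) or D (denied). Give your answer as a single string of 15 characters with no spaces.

Tracking allowed requests in the window:
  req#1 t=2s: ALLOW
  req#2 t=3s: ALLOW
  req#3 t=4s: DENY
  req#4 t=7s: DENY
  req#5 t=8s: DENY
  req#6 t=10s: ALLOW
  req#7 t=10s: DENY
  req#8 t=11s: ALLOW
  req#9 t=12s: DENY
  req#10 t=15s: DENY
  req#11 t=16s: DENY
  req#12 t=17s: DENY
  req#13 t=18s: ALLOW
  req#14 t=18s: DENY
  req#15 t=19s: ALLOW

Answer: AADDDADADDDDADA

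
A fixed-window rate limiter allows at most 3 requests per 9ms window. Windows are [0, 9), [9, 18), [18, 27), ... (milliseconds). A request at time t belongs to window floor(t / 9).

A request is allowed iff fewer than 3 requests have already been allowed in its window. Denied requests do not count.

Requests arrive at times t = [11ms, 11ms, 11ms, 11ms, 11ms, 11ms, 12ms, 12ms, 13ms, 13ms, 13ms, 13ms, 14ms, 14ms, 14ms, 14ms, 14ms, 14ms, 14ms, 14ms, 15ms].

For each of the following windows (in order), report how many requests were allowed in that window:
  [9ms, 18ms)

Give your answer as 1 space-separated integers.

Processing requests:
  req#1 t=11ms (window 1): ALLOW
  req#2 t=11ms (window 1): ALLOW
  req#3 t=11ms (window 1): ALLOW
  req#4 t=11ms (window 1): DENY
  req#5 t=11ms (window 1): DENY
  req#6 t=11ms (window 1): DENY
  req#7 t=12ms (window 1): DENY
  req#8 t=12ms (window 1): DENY
  req#9 t=13ms (window 1): DENY
  req#10 t=13ms (window 1): DENY
  req#11 t=13ms (window 1): DENY
  req#12 t=13ms (window 1): DENY
  req#13 t=14ms (window 1): DENY
  req#14 t=14ms (window 1): DENY
  req#15 t=14ms (window 1): DENY
  req#16 t=14ms (window 1): DENY
  req#17 t=14ms (window 1): DENY
  req#18 t=14ms (window 1): DENY
  req#19 t=14ms (window 1): DENY
  req#20 t=14ms (window 1): DENY
  req#21 t=15ms (window 1): DENY

Allowed counts by window: 3

Answer: 3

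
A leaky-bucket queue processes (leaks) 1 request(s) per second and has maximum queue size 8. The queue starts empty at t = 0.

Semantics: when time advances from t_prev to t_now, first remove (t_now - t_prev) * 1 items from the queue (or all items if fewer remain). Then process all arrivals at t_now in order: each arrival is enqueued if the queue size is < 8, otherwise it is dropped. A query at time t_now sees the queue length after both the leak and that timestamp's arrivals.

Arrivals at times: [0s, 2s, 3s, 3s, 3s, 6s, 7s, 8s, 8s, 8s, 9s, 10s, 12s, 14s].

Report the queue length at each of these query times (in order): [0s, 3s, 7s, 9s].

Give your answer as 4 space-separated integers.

Queue lengths at query times:
  query t=0s: backlog = 1
  query t=3s: backlog = 3
  query t=7s: backlog = 1
  query t=9s: backlog = 3

Answer: 1 3 1 3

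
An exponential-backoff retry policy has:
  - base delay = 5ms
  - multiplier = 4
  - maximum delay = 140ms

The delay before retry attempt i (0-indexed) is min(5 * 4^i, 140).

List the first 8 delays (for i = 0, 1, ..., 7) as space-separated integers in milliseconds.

Computing each delay:
  i=0: min(5*4^0, 140) = 5
  i=1: min(5*4^1, 140) = 20
  i=2: min(5*4^2, 140) = 80
  i=3: min(5*4^3, 140) = 140
  i=4: min(5*4^4, 140) = 140
  i=5: min(5*4^5, 140) = 140
  i=6: min(5*4^6, 140) = 140
  i=7: min(5*4^7, 140) = 140

Answer: 5 20 80 140 140 140 140 140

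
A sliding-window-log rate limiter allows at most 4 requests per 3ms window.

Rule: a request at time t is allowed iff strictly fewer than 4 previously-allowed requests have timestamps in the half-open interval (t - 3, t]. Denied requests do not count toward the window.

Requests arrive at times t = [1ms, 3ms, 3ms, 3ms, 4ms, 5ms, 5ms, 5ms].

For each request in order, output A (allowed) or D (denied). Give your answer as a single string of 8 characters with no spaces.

Tracking allowed requests in the window:
  req#1 t=1ms: ALLOW
  req#2 t=3ms: ALLOW
  req#3 t=3ms: ALLOW
  req#4 t=3ms: ALLOW
  req#5 t=4ms: ALLOW
  req#6 t=5ms: DENY
  req#7 t=5ms: DENY
  req#8 t=5ms: DENY

Answer: AAAAADDD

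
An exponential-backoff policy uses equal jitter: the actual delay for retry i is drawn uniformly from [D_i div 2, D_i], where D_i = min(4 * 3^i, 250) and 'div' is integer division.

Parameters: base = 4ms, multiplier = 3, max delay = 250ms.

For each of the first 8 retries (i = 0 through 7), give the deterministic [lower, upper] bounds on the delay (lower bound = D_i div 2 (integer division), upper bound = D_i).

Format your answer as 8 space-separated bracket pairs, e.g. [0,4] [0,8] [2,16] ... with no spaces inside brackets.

Answer: [2,4] [6,12] [18,36] [54,108] [125,250] [125,250] [125,250] [125,250]

Derivation:
Computing bounds per retry:
  i=0: D_i=min(4*3^0,250)=4, bounds=[2,4]
  i=1: D_i=min(4*3^1,250)=12, bounds=[6,12]
  i=2: D_i=min(4*3^2,250)=36, bounds=[18,36]
  i=3: D_i=min(4*3^3,250)=108, bounds=[54,108]
  i=4: D_i=min(4*3^4,250)=250, bounds=[125,250]
  i=5: D_i=min(4*3^5,250)=250, bounds=[125,250]
  i=6: D_i=min(4*3^6,250)=250, bounds=[125,250]
  i=7: D_i=min(4*3^7,250)=250, bounds=[125,250]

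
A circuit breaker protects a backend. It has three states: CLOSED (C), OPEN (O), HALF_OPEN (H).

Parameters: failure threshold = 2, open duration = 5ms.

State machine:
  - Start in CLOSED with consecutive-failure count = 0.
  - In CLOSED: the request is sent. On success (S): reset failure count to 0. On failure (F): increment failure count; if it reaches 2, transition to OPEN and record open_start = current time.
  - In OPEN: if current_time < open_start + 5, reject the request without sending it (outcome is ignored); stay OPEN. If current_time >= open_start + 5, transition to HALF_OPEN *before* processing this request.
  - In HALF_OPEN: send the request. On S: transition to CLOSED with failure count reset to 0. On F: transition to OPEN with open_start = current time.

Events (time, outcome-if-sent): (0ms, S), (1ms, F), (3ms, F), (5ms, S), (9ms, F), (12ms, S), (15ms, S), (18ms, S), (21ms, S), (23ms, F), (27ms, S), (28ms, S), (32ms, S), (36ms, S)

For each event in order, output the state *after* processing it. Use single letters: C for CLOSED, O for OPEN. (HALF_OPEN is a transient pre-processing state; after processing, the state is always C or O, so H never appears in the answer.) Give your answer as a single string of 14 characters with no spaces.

Answer: CCOOOOCCCCCCCC

Derivation:
State after each event:
  event#1 t=0ms outcome=S: state=CLOSED
  event#2 t=1ms outcome=F: state=CLOSED
  event#3 t=3ms outcome=F: state=OPEN
  event#4 t=5ms outcome=S: state=OPEN
  event#5 t=9ms outcome=F: state=OPEN
  event#6 t=12ms outcome=S: state=OPEN
  event#7 t=15ms outcome=S: state=CLOSED
  event#8 t=18ms outcome=S: state=CLOSED
  event#9 t=21ms outcome=S: state=CLOSED
  event#10 t=23ms outcome=F: state=CLOSED
  event#11 t=27ms outcome=S: state=CLOSED
  event#12 t=28ms outcome=S: state=CLOSED
  event#13 t=32ms outcome=S: state=CLOSED
  event#14 t=36ms outcome=S: state=CLOSED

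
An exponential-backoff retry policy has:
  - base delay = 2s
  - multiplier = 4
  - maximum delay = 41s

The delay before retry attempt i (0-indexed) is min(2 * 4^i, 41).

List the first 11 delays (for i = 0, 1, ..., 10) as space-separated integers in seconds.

Answer: 2 8 32 41 41 41 41 41 41 41 41

Derivation:
Computing each delay:
  i=0: min(2*4^0, 41) = 2
  i=1: min(2*4^1, 41) = 8
  i=2: min(2*4^2, 41) = 32
  i=3: min(2*4^3, 41) = 41
  i=4: min(2*4^4, 41) = 41
  i=5: min(2*4^5, 41) = 41
  i=6: min(2*4^6, 41) = 41
  i=7: min(2*4^7, 41) = 41
  i=8: min(2*4^8, 41) = 41
  i=9: min(2*4^9, 41) = 41
  i=10: min(2*4^10, 41) = 41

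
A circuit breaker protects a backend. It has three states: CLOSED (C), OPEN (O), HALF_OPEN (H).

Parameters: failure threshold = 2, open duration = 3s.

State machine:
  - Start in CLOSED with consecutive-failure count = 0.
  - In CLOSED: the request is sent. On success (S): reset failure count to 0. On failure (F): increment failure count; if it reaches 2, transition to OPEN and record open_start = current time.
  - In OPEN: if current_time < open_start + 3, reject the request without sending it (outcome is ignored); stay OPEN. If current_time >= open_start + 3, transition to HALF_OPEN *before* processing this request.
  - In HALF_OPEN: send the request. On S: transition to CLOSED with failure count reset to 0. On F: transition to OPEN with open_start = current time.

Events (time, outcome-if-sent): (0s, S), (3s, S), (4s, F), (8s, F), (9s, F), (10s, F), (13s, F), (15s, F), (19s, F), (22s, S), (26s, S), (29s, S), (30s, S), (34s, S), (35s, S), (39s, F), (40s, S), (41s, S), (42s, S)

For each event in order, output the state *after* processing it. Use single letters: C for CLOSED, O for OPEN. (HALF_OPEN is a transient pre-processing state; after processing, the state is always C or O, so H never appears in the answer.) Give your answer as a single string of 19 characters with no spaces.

Answer: CCCOOOOOOCCCCCCCCCC

Derivation:
State after each event:
  event#1 t=0s outcome=S: state=CLOSED
  event#2 t=3s outcome=S: state=CLOSED
  event#3 t=4s outcome=F: state=CLOSED
  event#4 t=8s outcome=F: state=OPEN
  event#5 t=9s outcome=F: state=OPEN
  event#6 t=10s outcome=F: state=OPEN
  event#7 t=13s outcome=F: state=OPEN
  event#8 t=15s outcome=F: state=OPEN
  event#9 t=19s outcome=F: state=OPEN
  event#10 t=22s outcome=S: state=CLOSED
  event#11 t=26s outcome=S: state=CLOSED
  event#12 t=29s outcome=S: state=CLOSED
  event#13 t=30s outcome=S: state=CLOSED
  event#14 t=34s outcome=S: state=CLOSED
  event#15 t=35s outcome=S: state=CLOSED
  event#16 t=39s outcome=F: state=CLOSED
  event#17 t=40s outcome=S: state=CLOSED
  event#18 t=41s outcome=S: state=CLOSED
  event#19 t=42s outcome=S: state=CLOSED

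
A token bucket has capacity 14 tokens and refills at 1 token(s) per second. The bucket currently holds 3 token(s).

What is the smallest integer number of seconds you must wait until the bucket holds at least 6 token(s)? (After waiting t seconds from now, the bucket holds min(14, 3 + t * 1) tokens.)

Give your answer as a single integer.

Answer: 3

Derivation:
Need 3 + t * 1 >= 6, so t >= 3/1.
Smallest integer t = ceil(3/1) = 3.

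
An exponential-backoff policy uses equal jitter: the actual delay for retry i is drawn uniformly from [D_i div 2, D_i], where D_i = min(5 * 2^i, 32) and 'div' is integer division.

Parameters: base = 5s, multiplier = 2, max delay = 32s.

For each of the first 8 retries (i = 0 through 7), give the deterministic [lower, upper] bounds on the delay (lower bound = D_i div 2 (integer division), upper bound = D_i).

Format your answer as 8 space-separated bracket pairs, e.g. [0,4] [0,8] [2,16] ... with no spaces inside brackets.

Computing bounds per retry:
  i=0: D_i=min(5*2^0,32)=5, bounds=[2,5]
  i=1: D_i=min(5*2^1,32)=10, bounds=[5,10]
  i=2: D_i=min(5*2^2,32)=20, bounds=[10,20]
  i=3: D_i=min(5*2^3,32)=32, bounds=[16,32]
  i=4: D_i=min(5*2^4,32)=32, bounds=[16,32]
  i=5: D_i=min(5*2^5,32)=32, bounds=[16,32]
  i=6: D_i=min(5*2^6,32)=32, bounds=[16,32]
  i=7: D_i=min(5*2^7,32)=32, bounds=[16,32]

Answer: [2,5] [5,10] [10,20] [16,32] [16,32] [16,32] [16,32] [16,32]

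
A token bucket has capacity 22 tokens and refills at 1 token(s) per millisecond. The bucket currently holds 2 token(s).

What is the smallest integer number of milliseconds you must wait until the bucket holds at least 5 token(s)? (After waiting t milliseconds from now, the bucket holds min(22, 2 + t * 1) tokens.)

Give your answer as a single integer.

Answer: 3

Derivation:
Need 2 + t * 1 >= 5, so t >= 3/1.
Smallest integer t = ceil(3/1) = 3.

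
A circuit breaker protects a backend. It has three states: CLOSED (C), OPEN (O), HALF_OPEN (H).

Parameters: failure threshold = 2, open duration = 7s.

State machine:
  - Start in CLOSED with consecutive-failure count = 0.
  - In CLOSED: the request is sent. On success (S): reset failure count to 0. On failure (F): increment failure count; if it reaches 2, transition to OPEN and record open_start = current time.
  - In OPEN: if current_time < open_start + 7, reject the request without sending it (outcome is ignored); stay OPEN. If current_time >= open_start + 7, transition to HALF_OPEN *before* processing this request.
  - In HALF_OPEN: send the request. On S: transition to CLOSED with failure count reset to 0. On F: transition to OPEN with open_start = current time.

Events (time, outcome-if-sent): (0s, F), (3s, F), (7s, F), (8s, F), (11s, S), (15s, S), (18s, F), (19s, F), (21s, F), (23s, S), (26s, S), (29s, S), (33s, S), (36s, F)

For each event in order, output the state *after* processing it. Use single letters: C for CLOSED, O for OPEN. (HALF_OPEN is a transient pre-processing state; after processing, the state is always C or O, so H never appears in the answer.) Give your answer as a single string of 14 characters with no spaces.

Answer: COOOCCCOOOCCCC

Derivation:
State after each event:
  event#1 t=0s outcome=F: state=CLOSED
  event#2 t=3s outcome=F: state=OPEN
  event#3 t=7s outcome=F: state=OPEN
  event#4 t=8s outcome=F: state=OPEN
  event#5 t=11s outcome=S: state=CLOSED
  event#6 t=15s outcome=S: state=CLOSED
  event#7 t=18s outcome=F: state=CLOSED
  event#8 t=19s outcome=F: state=OPEN
  event#9 t=21s outcome=F: state=OPEN
  event#10 t=23s outcome=S: state=OPEN
  event#11 t=26s outcome=S: state=CLOSED
  event#12 t=29s outcome=S: state=CLOSED
  event#13 t=33s outcome=S: state=CLOSED
  event#14 t=36s outcome=F: state=CLOSED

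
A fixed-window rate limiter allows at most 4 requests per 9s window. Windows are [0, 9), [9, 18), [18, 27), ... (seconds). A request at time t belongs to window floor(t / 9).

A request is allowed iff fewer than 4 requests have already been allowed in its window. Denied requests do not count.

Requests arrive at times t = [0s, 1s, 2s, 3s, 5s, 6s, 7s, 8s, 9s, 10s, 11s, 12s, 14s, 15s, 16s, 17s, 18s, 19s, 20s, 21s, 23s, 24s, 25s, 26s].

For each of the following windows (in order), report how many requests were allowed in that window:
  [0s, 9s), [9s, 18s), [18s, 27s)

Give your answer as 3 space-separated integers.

Answer: 4 4 4

Derivation:
Processing requests:
  req#1 t=0s (window 0): ALLOW
  req#2 t=1s (window 0): ALLOW
  req#3 t=2s (window 0): ALLOW
  req#4 t=3s (window 0): ALLOW
  req#5 t=5s (window 0): DENY
  req#6 t=6s (window 0): DENY
  req#7 t=7s (window 0): DENY
  req#8 t=8s (window 0): DENY
  req#9 t=9s (window 1): ALLOW
  req#10 t=10s (window 1): ALLOW
  req#11 t=11s (window 1): ALLOW
  req#12 t=12s (window 1): ALLOW
  req#13 t=14s (window 1): DENY
  req#14 t=15s (window 1): DENY
  req#15 t=16s (window 1): DENY
  req#16 t=17s (window 1): DENY
  req#17 t=18s (window 2): ALLOW
  req#18 t=19s (window 2): ALLOW
  req#19 t=20s (window 2): ALLOW
  req#20 t=21s (window 2): ALLOW
  req#21 t=23s (window 2): DENY
  req#22 t=24s (window 2): DENY
  req#23 t=25s (window 2): DENY
  req#24 t=26s (window 2): DENY

Allowed counts by window: 4 4 4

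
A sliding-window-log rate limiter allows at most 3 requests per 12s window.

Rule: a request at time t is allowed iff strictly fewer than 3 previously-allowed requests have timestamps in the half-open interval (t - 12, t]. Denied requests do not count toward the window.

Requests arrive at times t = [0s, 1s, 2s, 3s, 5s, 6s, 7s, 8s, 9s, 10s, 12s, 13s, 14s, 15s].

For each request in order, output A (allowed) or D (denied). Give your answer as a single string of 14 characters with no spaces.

Answer: AAADDDDDDDAAAD

Derivation:
Tracking allowed requests in the window:
  req#1 t=0s: ALLOW
  req#2 t=1s: ALLOW
  req#3 t=2s: ALLOW
  req#4 t=3s: DENY
  req#5 t=5s: DENY
  req#6 t=6s: DENY
  req#7 t=7s: DENY
  req#8 t=8s: DENY
  req#9 t=9s: DENY
  req#10 t=10s: DENY
  req#11 t=12s: ALLOW
  req#12 t=13s: ALLOW
  req#13 t=14s: ALLOW
  req#14 t=15s: DENY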